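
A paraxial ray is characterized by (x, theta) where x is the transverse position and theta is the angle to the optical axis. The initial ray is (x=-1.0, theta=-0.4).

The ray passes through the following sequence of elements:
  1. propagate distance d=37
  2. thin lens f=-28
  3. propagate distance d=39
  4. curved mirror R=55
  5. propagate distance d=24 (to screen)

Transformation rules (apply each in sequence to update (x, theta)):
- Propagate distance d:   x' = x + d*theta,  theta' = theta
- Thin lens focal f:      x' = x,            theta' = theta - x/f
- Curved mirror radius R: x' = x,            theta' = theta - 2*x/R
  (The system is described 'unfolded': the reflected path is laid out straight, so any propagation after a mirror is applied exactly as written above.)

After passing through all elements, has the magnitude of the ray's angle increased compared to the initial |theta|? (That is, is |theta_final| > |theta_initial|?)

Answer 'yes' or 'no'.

Answer: yes

Derivation:
Initial: x=-1.0000 theta=-0.4000
After 1 (propagate distance d=37): x=-15.8000 theta=-0.4000
After 2 (thin lens f=-28): x=-15.8000 theta=-27/28 (≈-0.9643)
After 3 (propagate distance d=39): x=-7477/140 (≈-53.4071) theta=-27/28 (≈-0.9643)
After 4 (curved mirror R=55): x=-7477/140 (≈-53.4071) theta=7529/7700 (≈0.9778)
After 5 (propagate distance d=24 (to screen)): x=-230539/7700 (≈-29.9401) theta=7529/7700 (≈0.9778)
|theta_initial|=0.4000 |theta_final|=7529/7700 (≈0.9778) -> increased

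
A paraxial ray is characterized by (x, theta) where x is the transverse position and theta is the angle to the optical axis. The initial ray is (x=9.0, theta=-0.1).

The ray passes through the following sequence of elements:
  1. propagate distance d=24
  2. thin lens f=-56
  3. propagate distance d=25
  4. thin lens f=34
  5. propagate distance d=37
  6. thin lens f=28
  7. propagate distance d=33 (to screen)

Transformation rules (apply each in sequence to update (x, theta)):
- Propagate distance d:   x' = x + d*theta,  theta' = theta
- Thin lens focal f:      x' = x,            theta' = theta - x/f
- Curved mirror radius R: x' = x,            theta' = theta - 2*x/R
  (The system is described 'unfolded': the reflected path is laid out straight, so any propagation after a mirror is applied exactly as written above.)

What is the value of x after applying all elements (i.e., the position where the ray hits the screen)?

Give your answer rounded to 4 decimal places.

Answer: -6.2569

Derivation:
Initial: x=9.0000 theta=-0.1000
After 1 (propagate distance d=24): x=6.6000 theta=-0.1000
After 2 (thin lens f=-56): x=6.6000 theta=1/56 (≈0.0179)
After 3 (propagate distance d=25): x=1973/280 (≈7.0464) theta=1/56 (≈0.0179)
After 4 (thin lens f=34): x=1973/280 (≈7.0464) theta=-1803/9520 (≈-0.1894)
After 5 (propagate distance d=37): x=53/1360 (≈0.0390) theta=-1803/9520 (≈-0.1894)
After 6 (thin lens f=28): x=53/1360 (≈0.0390) theta=-1453/7616 (≈-0.1908)
After 7 (propagate distance d=33 (to screen)): x=-238261/38080 (≈-6.2569) theta=-1453/7616 (≈-0.1908)
Rounded to 4 decimal places: x = -6.2569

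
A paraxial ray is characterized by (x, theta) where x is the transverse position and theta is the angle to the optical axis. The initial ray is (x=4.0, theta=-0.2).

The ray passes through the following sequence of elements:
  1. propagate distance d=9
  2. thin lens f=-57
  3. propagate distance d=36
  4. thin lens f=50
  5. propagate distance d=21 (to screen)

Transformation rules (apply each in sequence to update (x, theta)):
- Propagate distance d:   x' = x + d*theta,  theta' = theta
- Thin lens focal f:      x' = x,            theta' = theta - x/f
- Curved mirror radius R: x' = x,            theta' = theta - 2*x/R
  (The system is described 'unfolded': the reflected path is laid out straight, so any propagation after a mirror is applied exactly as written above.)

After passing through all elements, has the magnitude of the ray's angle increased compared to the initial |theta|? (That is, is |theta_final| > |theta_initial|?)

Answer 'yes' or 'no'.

Answer: no

Derivation:
Initial: x=4.0000 theta=-0.2000
After 1 (propagate distance d=9): x=2.2000 theta=-0.2000
After 2 (thin lens f=-57): x=2.2000 theta=-46/285 (≈-0.1614)
After 3 (propagate distance d=36): x=-343/95 (≈-3.6105) theta=-46/285 (≈-0.1614)
After 4 (thin lens f=50): x=-343/95 (≈-3.6105) theta=-1271/14250 (≈-0.0892)
After 5 (propagate distance d=21 (to screen)): x=-26047/4750 (≈-5.4836) theta=-1271/14250 (≈-0.0892)
|theta_initial|=0.2000 |theta_final|=1271/14250 (≈0.0892) -> not increased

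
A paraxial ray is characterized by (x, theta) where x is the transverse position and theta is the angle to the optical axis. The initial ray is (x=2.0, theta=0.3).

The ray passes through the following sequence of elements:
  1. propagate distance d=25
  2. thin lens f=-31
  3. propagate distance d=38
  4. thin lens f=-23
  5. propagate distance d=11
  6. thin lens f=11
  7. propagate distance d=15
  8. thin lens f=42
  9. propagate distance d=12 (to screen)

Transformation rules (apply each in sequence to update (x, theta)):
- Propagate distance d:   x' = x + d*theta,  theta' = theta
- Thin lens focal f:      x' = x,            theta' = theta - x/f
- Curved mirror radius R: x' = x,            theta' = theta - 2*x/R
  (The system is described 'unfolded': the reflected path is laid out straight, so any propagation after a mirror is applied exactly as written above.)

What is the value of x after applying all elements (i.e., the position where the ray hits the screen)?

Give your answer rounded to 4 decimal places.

Initial: x=2.0000 theta=0.3000
After 1 (propagate distance d=25): x=9.5000 theta=0.3000
After 2 (thin lens f=-31): x=9.5000 theta=94/155 (≈0.6065)
After 3 (propagate distance d=38): x=10089/310 (≈32.5452) theta=94/155 (≈0.6065)
After 4 (thin lens f=-23): x=10089/310 (≈32.5452) theta=14413/7130 (≈2.0215)
After 5 (propagate distance d=11): x=39059/713 (≈54.7812) theta=14413/7130 (≈2.0215)
After 6 (thin lens f=11): x=39059/713 (≈54.7812) theta=-10089/3410 (≈-2.9587)
After 7 (propagate distance d=15): x=163157/15686 (≈10.4014) theta=-10089/3410 (≈-2.9587)
After 8 (thin lens f=42): x=163157/15686 (≈10.4014) theta=-10561759/3294060 (≈-3.2063)
After 9 (propagate distance d=12 (to screen)): x=-15413023/549010 (≈-28.0742) theta=-10561759/3294060 (≈-3.2063)
Rounded to 4 decimal places: x = -28.0742

Answer: -28.0742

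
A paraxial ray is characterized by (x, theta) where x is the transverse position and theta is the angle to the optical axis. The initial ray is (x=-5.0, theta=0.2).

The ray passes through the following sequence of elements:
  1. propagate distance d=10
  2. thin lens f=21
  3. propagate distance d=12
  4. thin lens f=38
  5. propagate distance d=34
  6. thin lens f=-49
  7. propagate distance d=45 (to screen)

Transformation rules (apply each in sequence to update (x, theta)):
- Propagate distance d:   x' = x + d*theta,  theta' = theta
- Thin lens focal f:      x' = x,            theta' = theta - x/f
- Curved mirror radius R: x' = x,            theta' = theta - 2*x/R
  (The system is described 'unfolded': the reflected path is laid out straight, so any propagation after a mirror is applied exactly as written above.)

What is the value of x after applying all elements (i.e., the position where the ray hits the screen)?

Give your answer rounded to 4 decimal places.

Initial: x=-5.0000 theta=0.2000
After 1 (propagate distance d=10): x=-3.0000 theta=0.2000
After 2 (thin lens f=21): x=-3.0000 theta=12/35 (≈0.3429)
After 3 (propagate distance d=12): x=39/35 (≈1.1143) theta=12/35 (≈0.3429)
After 4 (thin lens f=38): x=39/35 (≈1.1143) theta=417/1330 (≈0.3135)
After 5 (propagate distance d=34): x=1566/133 (≈11.7744) theta=417/1330 (≈0.3135)
After 6 (thin lens f=-49): x=1566/133 (≈11.7744) theta=36093/65170 (≈0.5538)
After 7 (propagate distance d=45 (to screen)): x=478305/13034 (≈36.6967) theta=36093/65170 (≈0.5538)
Rounded to 4 decimal places: x = 36.6967

Answer: 36.6967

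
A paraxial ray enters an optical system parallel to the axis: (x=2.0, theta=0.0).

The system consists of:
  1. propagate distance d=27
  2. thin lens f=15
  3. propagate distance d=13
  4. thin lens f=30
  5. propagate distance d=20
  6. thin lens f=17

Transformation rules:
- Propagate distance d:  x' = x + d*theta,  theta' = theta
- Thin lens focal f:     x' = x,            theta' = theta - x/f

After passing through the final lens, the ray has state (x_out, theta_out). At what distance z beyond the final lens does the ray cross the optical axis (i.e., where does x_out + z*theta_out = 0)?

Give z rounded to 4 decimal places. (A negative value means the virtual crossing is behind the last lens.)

Answer: 273.8889

Derivation:
Initial: x=2.0000 theta=0.0000
After 1 (propagate distance d=27): x=2.0000 theta=0.0000
After 2 (thin lens f=15): x=2.0000 theta=-2/15 (≈-0.1333)
After 3 (propagate distance d=13): x=4/15 (≈0.2667) theta=-2/15 (≈-0.1333)
After 4 (thin lens f=30): x=4/15 (≈0.2667) theta=-32/225 (≈-0.1422)
After 5 (propagate distance d=20): x=-116/45 (≈-2.5778) theta=-32/225 (≈-0.1422)
After 6 (thin lens f=17): x=-116/45 (≈-2.5778) theta=4/425 (≈0.0094)
z_focus = -x_out/theta_out = -(-116/45)/(4/425) = 2465/9 ≈ 273.8889
Rounded to 4 decimal places: z = 273.8889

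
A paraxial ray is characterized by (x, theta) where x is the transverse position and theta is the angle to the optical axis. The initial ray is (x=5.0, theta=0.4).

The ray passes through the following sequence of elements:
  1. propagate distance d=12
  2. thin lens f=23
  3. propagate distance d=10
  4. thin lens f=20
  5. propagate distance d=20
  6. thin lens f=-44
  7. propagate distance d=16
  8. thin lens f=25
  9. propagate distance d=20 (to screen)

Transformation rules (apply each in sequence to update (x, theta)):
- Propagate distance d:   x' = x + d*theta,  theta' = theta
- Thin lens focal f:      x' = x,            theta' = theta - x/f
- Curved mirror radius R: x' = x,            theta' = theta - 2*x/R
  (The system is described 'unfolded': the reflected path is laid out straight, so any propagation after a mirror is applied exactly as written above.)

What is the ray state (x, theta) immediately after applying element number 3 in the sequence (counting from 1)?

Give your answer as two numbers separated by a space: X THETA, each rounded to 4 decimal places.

Answer: 9.5391 -0.0261

Derivation:
Initial: x=5.0000 theta=0.4000
After 1 (propagate distance d=12): x=9.8000 theta=0.4000
After 2 (thin lens f=23): x=9.8000 theta=-3/115 (≈-0.0261)
After 3 (propagate distance d=10): x=1097/115 (≈9.5391) theta=-3/115 (≈-0.0261)
Rounded to 4 decimal places: x = 9.5391, theta = -0.0261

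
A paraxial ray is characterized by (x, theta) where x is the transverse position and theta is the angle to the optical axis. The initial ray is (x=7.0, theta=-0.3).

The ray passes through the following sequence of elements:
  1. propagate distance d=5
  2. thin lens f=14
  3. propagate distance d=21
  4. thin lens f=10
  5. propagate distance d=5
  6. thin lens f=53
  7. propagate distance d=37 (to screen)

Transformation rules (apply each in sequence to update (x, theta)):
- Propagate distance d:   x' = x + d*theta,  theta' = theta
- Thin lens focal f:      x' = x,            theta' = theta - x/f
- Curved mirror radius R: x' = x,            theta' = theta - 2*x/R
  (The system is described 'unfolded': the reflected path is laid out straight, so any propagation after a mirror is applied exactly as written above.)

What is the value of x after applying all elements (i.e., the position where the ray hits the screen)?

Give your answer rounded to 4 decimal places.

Answer: 5.4374

Derivation:
Initial: x=7.0000 theta=-0.3000
After 1 (propagate distance d=5): x=5.5000 theta=-0.3000
After 2 (thin lens f=14): x=5.5000 theta=-97/140 (≈-0.6929)
After 3 (propagate distance d=21): x=-9.0500 theta=-97/140 (≈-0.6929)
After 4 (thin lens f=10): x=-9.0500 theta=297/1400 (≈0.2121)
After 5 (propagate distance d=5): x=-2237/280 (≈-7.9893) theta=297/1400 (≈0.2121)
After 6 (thin lens f=53): x=-2237/280 (≈-7.9893) theta=13463/37100 (≈0.3629)
After 7 (propagate distance d=37 (to screen)): x=403457/74200 (≈5.4374) theta=13463/37100 (≈0.3629)
Rounded to 4 decimal places: x = 5.4374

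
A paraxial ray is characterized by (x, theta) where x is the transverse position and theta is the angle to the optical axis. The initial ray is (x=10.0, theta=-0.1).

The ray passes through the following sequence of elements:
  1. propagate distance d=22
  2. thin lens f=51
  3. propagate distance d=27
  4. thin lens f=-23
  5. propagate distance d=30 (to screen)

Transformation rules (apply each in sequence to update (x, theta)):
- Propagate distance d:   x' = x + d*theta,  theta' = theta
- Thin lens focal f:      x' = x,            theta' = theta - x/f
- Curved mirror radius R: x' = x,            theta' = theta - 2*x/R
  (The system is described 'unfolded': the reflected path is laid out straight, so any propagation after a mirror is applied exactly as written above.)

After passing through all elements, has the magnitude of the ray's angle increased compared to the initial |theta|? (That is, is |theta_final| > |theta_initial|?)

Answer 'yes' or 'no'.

Initial: x=10.0000 theta=-0.1000
After 1 (propagate distance d=22): x=7.8000 theta=-0.1000
After 2 (thin lens f=51): x=7.8000 theta=-43/170 (≈-0.2529)
After 3 (propagate distance d=27): x=33/34 (≈0.9706) theta=-43/170 (≈-0.2529)
After 4 (thin lens f=-23): x=33/34 (≈0.9706) theta=-412/1955 (≈-0.2107)
After 5 (propagate distance d=30 (to screen)): x=-4185/782 (≈-5.3517) theta=-412/1955 (≈-0.2107)
|theta_initial|=0.1000 |theta_final|=412/1955 (≈0.2107) -> increased

Answer: yes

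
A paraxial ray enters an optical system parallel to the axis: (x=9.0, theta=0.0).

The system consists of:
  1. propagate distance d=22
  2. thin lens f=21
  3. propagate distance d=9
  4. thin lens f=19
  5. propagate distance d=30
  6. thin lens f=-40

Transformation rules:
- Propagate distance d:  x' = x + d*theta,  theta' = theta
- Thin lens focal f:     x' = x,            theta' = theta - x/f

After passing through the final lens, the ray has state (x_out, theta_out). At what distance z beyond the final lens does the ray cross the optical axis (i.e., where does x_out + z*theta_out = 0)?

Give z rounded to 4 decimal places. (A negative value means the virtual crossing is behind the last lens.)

Initial: x=9.0000 theta=0.0000
After 1 (propagate distance d=22): x=9.0000 theta=0.0000
After 2 (thin lens f=21): x=9.0000 theta=-3/7 (≈-0.4286)
After 3 (propagate distance d=9): x=36/7 (≈5.1429) theta=-3/7 (≈-0.4286)
After 4 (thin lens f=19): x=36/7 (≈5.1429) theta=-93/133 (≈-0.6992)
After 5 (propagate distance d=30): x=-2106/133 (≈-15.8346) theta=-93/133 (≈-0.6992)
After 6 (thin lens f=-40): x=-2106/133 (≈-15.8346) theta=-2913/2660 (≈-1.0951)
z_focus = -x_out/theta_out = -(-2106/133)/(-2913/2660) = -14040/971 ≈ -14.4593
Rounded to 4 decimal places: z = -14.4593

Answer: -14.4593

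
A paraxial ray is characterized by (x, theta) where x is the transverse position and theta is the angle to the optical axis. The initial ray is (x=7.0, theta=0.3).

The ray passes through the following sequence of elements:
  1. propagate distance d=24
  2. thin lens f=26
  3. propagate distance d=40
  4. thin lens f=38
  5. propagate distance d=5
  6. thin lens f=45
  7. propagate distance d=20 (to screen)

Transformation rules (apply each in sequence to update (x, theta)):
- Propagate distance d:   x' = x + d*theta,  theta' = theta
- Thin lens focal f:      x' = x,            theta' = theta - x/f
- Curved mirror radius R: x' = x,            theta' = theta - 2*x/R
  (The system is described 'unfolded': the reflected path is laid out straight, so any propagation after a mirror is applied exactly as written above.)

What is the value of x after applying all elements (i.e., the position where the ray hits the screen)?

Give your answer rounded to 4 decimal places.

Answer: -5.7978

Derivation:
Initial: x=7.0000 theta=0.3000
After 1 (propagate distance d=24): x=14.2000 theta=0.3000
After 2 (thin lens f=26): x=14.2000 theta=-16/65 (≈-0.2462)
After 3 (propagate distance d=40): x=283/65 (≈4.3538) theta=-16/65 (≈-0.2462)
After 4 (thin lens f=38): x=283/65 (≈4.3538) theta=-891/2470 (≈-0.3607)
After 5 (propagate distance d=5): x=6299/2470 (≈2.5502) theta=-891/2470 (≈-0.3607)
After 6 (thin lens f=45): x=6299/2470 (≈2.5502) theta=-23197/55575 (≈-0.4174)
After 7 (propagate distance d=20 (to screen)): x=-25777/4446 (≈-5.7978) theta=-23197/55575 (≈-0.4174)
Rounded to 4 decimal places: x = -5.7978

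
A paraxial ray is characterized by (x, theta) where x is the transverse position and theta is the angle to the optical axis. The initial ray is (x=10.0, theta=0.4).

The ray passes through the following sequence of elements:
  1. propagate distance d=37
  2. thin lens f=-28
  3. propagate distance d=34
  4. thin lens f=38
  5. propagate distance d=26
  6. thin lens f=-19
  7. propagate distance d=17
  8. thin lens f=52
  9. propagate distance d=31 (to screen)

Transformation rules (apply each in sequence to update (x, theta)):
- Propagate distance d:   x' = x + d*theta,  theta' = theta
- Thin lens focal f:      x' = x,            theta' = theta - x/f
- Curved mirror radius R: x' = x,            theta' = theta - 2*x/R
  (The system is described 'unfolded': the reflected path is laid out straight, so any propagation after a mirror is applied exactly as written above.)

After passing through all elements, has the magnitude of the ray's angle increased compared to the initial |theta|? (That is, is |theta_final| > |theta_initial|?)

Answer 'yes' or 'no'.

Answer: yes

Derivation:
Initial: x=10.0000 theta=0.4000
After 1 (propagate distance d=37): x=24.8000 theta=0.4000
After 2 (thin lens f=-28): x=24.8000 theta=9/7 (≈1.2857)
After 3 (propagate distance d=34): x=2398/35 (≈68.5143) theta=9/7 (≈1.2857)
After 4 (thin lens f=38): x=2398/35 (≈68.5143) theta=-344/665 (≈-0.5173)
After 5 (propagate distance d=26): x=36618/665 (≈55.0647) theta=-344/665 (≈-0.5173)
After 6 (thin lens f=-19): x=36618/665 (≈55.0647) theta=30082/12635 (≈2.3808)
After 7 (propagate distance d=17): x=172448/1805 (≈95.5391) theta=30082/12635 (≈2.3808)
After 8 (thin lens f=52): x=172448/1805 (≈95.5391) theta=89282/164255 (≈0.5436)
After 9 (propagate distance d=31 (to screen)): x=3692102/32851 (≈112.3893) theta=89282/164255 (≈0.5436)
|theta_initial|=0.4000 |theta_final|=89282/164255 (≈0.5436) -> increased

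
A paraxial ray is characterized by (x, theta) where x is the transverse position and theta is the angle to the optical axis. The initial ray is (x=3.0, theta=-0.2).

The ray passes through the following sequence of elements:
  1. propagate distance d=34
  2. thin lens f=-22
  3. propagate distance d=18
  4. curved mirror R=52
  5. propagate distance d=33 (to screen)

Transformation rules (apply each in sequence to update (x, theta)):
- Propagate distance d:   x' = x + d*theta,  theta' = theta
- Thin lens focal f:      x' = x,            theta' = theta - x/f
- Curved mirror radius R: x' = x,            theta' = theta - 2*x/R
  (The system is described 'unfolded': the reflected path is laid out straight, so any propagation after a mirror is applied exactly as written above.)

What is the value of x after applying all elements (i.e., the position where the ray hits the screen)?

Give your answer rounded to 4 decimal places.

Answer: -9.4706

Derivation:
Initial: x=3.0000 theta=-0.2000
After 1 (propagate distance d=34): x=-3.8000 theta=-0.2000
After 2 (thin lens f=-22): x=-3.8000 theta=-41/110 (≈-0.3727)
After 3 (propagate distance d=18): x=-578/55 (≈-10.5091) theta=-41/110 (≈-0.3727)
After 4 (curved mirror R=52): x=-578/55 (≈-10.5091) theta=9/286 (≈0.0315)
After 5 (propagate distance d=33 (to screen)): x=-13543/1430 (≈-9.4706) theta=9/286 (≈0.0315)
Rounded to 4 decimal places: x = -9.4706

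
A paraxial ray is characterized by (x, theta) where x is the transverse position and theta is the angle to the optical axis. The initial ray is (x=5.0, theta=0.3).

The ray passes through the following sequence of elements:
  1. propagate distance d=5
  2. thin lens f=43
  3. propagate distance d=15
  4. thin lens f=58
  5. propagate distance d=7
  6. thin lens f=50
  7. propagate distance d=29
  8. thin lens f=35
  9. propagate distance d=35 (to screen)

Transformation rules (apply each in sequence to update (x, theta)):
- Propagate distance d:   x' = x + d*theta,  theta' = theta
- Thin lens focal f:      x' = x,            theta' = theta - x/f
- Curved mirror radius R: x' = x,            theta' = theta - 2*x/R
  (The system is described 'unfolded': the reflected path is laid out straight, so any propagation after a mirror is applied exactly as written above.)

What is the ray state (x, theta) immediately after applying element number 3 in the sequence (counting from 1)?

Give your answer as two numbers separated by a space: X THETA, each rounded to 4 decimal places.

Answer: 8.7326 0.1488

Derivation:
Initial: x=5.0000 theta=0.3000
After 1 (propagate distance d=5): x=6.5000 theta=0.3000
After 2 (thin lens f=43): x=6.5000 theta=32/215 (≈0.1488)
After 3 (propagate distance d=15): x=751/86 (≈8.7326) theta=32/215 (≈0.1488)
Rounded to 4 decimal places: x = 8.7326, theta = 0.1488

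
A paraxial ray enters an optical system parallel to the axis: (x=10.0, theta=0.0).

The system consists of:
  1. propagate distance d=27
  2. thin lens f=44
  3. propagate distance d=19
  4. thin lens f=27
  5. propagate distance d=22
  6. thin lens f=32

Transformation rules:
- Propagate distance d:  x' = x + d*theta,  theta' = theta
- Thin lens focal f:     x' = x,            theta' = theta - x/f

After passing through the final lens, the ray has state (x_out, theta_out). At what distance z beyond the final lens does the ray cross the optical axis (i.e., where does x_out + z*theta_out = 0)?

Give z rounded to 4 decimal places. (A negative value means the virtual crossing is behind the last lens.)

Initial: x=10.0000 theta=0.0000
After 1 (propagate distance d=27): x=10.0000 theta=0.0000
After 2 (thin lens f=44): x=10.0000 theta=-5/22 (≈-0.2273)
After 3 (propagate distance d=19): x=125/22 (≈5.6818) theta=-5/22 (≈-0.2273)
After 4 (thin lens f=27): x=125/22 (≈5.6818) theta=-130/297 (≈-0.4377)
After 5 (propagate distance d=22): x=-2345/594 (≈-3.9478) theta=-130/297 (≈-0.4377)
After 6 (thin lens f=32): x=-2345/594 (≈-3.9478) theta=-5975/19008 (≈-0.3143)
z_focus = -x_out/theta_out = -(-2345/594)/(-5975/19008) = -15008/1195 ≈ -12.5590
Rounded to 4 decimal places: z = -12.5590

Answer: -12.5590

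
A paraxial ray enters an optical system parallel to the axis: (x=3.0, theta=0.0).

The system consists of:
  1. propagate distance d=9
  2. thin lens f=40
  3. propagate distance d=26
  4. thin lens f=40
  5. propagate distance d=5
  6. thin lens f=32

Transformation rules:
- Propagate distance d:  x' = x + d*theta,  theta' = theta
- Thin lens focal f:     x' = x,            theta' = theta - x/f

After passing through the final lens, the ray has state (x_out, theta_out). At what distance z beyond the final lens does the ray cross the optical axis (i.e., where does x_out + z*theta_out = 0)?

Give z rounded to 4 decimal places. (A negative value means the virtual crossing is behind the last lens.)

Initial: x=3.0000 theta=0.0000
After 1 (propagate distance d=9): x=3.0000 theta=0.0000
After 2 (thin lens f=40): x=3.0000 theta=-0.0750
After 3 (propagate distance d=26): x=1.0500 theta=-0.0750
After 4 (thin lens f=40): x=1.0500 theta=-81/800 (≈-0.1013)
After 5 (propagate distance d=5): x=87/160 (≈0.5438) theta=-81/800 (≈-0.1013)
After 6 (thin lens f=32): x=87/160 (≈0.5438) theta=-3027/25600 (≈-0.1182)
z_focus = -x_out/theta_out = -(87/160)/(-3027/25600) = 4640/1009 ≈ 4.5986
Rounded to 4 decimal places: z = 4.5986

Answer: 4.5986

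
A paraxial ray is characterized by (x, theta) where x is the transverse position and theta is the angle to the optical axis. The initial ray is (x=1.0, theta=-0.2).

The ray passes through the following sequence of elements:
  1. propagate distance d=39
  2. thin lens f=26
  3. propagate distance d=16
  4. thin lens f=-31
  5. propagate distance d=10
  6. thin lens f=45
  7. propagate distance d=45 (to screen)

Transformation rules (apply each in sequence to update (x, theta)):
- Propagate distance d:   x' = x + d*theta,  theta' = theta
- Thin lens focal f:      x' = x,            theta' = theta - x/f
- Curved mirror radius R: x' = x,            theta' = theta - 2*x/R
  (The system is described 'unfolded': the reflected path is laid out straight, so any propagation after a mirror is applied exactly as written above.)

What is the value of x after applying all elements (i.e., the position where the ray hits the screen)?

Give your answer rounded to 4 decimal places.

Answer: -5.6725

Derivation:
Initial: x=1.0000 theta=-0.2000
After 1 (propagate distance d=39): x=-6.8000 theta=-0.2000
After 2 (thin lens f=26): x=-6.8000 theta=4/65 (≈0.0615)
After 3 (propagate distance d=16): x=-378/65 (≈-5.8154) theta=4/65 (≈0.0615)
After 4 (thin lens f=-31): x=-378/65 (≈-5.8154) theta=-254/2015 (≈-0.1261)
After 5 (propagate distance d=10): x=-14258/2015 (≈-7.0759) theta=-254/2015 (≈-0.1261)
After 6 (thin lens f=45): x=-14258/2015 (≈-7.0759) theta=2828/90675 (≈0.0312)
After 7 (propagate distance d=45 (to screen)): x=-2286/403 (≈-5.6725) theta=2828/90675 (≈0.0312)
Rounded to 4 decimal places: x = -5.6725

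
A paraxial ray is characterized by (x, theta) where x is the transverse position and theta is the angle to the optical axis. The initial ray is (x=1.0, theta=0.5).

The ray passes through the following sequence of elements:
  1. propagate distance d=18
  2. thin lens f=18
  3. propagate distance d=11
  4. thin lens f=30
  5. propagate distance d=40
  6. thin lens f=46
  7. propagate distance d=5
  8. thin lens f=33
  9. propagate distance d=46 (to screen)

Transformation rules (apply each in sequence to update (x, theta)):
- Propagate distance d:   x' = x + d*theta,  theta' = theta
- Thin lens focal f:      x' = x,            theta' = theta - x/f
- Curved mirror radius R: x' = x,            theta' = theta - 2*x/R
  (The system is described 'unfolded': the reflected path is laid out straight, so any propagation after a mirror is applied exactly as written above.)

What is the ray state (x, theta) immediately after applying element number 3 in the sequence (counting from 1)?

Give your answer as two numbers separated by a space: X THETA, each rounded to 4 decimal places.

Answer: 9.3889 -0.0556

Derivation:
Initial: x=1.0000 theta=0.5000
After 1 (propagate distance d=18): x=10.0000 theta=0.5000
After 2 (thin lens f=18): x=10.0000 theta=-1/18 (≈-0.0556)
After 3 (propagate distance d=11): x=169/18 (≈9.3889) theta=-1/18 (≈-0.0556)
Rounded to 4 decimal places: x = 9.3889, theta = -0.0556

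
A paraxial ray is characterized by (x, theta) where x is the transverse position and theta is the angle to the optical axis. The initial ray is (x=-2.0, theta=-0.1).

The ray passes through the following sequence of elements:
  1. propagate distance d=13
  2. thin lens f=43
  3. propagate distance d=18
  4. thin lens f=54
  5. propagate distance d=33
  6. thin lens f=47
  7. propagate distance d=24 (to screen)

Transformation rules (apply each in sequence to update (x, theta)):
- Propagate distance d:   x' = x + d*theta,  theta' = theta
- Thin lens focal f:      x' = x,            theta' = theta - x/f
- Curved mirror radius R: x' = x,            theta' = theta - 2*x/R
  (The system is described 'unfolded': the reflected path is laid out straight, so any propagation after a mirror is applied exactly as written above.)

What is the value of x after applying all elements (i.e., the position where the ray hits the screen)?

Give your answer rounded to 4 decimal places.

Answer: 0.0113

Derivation:
Initial: x=-2.0000 theta=-0.1000
After 1 (propagate distance d=13): x=-3.3000 theta=-0.1000
After 2 (thin lens f=43): x=-3.3000 theta=-1/43 (≈-0.0233)
After 3 (propagate distance d=18): x=-1599/430 (≈-3.7186) theta=-1/43 (≈-0.0233)
After 4 (thin lens f=54): x=-1599/430 (≈-3.7186) theta=353/7740 (≈0.0456)
After 5 (propagate distance d=33): x=-5711/2580 (≈-2.2136) theta=353/7740 (≈0.0456)
After 6 (thin lens f=47): x=-5711/2580 (≈-2.2136) theta=8431/90945 (≈0.0927)
After 7 (propagate distance d=24 (to screen)): x=275/24252 (≈0.0113) theta=8431/90945 (≈0.0927)
Rounded to 4 decimal places: x = 0.0113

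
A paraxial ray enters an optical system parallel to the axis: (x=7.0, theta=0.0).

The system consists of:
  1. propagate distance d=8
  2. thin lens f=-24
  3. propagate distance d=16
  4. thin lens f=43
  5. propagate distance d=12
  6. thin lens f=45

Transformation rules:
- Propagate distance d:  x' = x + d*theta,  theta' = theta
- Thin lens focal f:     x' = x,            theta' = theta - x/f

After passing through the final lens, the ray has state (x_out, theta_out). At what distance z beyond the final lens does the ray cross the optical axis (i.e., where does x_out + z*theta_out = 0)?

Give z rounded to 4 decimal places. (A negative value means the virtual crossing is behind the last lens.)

Answer: 48.7477

Derivation:
Initial: x=7.0000 theta=0.0000
After 1 (propagate distance d=8): x=7.0000 theta=0.0000
After 2 (thin lens f=-24): x=7.0000 theta=7/24 (≈0.2917)
After 3 (propagate distance d=16): x=35/3 (≈11.6667) theta=7/24 (≈0.2917)
After 4 (thin lens f=43): x=35/3 (≈11.6667) theta=7/344 (≈0.0203)
After 5 (propagate distance d=12): x=3073/258 (≈11.9109) theta=7/344 (≈0.0203)
After 6 (thin lens f=45): x=3073/258 (≈11.9109) theta=-11347/46440 (≈-0.2443)
z_focus = -x_out/theta_out = -(3073/258)/(-11347/46440) = 79020/1621 ≈ 48.7477
Rounded to 4 decimal places: z = 48.7477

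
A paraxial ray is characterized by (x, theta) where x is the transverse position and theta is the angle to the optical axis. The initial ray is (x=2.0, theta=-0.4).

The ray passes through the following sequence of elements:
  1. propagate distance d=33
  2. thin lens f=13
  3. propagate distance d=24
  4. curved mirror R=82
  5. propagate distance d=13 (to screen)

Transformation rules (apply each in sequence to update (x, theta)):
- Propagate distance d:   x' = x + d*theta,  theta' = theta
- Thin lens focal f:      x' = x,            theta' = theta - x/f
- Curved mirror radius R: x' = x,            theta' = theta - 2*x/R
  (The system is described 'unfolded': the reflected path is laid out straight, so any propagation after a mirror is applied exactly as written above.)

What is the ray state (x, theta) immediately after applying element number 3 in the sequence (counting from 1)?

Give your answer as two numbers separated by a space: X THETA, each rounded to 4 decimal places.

Initial: x=2.0000 theta=-0.4000
After 1 (propagate distance d=33): x=-11.2000 theta=-0.4000
After 2 (thin lens f=13): x=-11.2000 theta=6/13 (≈0.4615)
After 3 (propagate distance d=24): x=-8/65 (≈-0.1231) theta=6/13 (≈0.4615)
Rounded to 4 decimal places: x = -0.1231, theta = 0.4615

Answer: -0.1231 0.4615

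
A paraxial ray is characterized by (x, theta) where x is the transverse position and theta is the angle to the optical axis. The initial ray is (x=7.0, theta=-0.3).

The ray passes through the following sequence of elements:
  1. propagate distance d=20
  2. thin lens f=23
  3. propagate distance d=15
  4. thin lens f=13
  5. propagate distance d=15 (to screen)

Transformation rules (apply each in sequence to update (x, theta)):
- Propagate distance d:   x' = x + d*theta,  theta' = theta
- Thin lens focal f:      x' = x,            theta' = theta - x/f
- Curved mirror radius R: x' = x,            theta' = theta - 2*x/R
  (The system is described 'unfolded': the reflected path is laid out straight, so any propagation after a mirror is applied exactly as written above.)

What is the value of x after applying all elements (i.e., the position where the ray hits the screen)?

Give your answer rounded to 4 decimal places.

Answer: -4.5134

Derivation:
Initial: x=7.0000 theta=-0.3000
After 1 (propagate distance d=20): x=1.0000 theta=-0.3000
After 2 (thin lens f=23): x=1.0000 theta=-79/230 (≈-0.3435)
After 3 (propagate distance d=15): x=-191/46 (≈-4.1522) theta=-79/230 (≈-0.3435)
After 4 (thin lens f=13): x=-191/46 (≈-4.1522) theta=-36/1495 (≈-0.0241)
After 5 (propagate distance d=15 (to screen)): x=-2699/598 (≈-4.5134) theta=-36/1495 (≈-0.0241)
Rounded to 4 decimal places: x = -4.5134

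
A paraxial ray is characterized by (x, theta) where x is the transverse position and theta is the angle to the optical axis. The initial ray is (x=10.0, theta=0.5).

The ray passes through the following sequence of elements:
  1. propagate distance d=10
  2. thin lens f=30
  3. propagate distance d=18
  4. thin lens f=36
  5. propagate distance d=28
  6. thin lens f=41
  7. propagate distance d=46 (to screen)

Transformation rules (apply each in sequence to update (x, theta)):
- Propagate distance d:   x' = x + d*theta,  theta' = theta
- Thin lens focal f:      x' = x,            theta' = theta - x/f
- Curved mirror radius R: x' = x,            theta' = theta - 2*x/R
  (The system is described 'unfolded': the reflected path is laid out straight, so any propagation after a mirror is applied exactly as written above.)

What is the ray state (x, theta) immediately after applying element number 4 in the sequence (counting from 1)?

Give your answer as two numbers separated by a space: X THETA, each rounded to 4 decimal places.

Initial: x=10.0000 theta=0.5000
After 1 (propagate distance d=10): x=15.0000 theta=0.5000
After 2 (thin lens f=30): x=15.0000 theta=0.0000
After 3 (propagate distance d=18): x=15.0000 theta=0.0000
After 4 (thin lens f=36): x=15.0000 theta=-5/12 (≈-0.4167)
Rounded to 4 decimal places: x = 15.0000, theta = -0.4167

Answer: 15.0000 -0.4167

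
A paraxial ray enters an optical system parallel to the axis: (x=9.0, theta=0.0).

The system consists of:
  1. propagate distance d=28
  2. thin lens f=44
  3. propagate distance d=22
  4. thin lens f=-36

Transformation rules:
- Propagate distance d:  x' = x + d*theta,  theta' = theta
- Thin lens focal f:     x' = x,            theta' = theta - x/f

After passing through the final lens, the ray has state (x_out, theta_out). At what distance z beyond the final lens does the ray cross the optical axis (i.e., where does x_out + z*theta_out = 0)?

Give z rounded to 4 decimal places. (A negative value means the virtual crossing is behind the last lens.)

Initial: x=9.0000 theta=0.0000
After 1 (propagate distance d=28): x=9.0000 theta=0.0000
After 2 (thin lens f=44): x=9.0000 theta=-9/44 (≈-0.2045)
After 3 (propagate distance d=22): x=4.5000 theta=-9/44 (≈-0.2045)
After 4 (thin lens f=-36): x=4.5000 theta=-7/88 (≈-0.0795)
z_focus = -x_out/theta_out = -(4.5000)/(-7/88) = 396/7 ≈ 56.5714
Rounded to 4 decimal places: z = 56.5714

Answer: 56.5714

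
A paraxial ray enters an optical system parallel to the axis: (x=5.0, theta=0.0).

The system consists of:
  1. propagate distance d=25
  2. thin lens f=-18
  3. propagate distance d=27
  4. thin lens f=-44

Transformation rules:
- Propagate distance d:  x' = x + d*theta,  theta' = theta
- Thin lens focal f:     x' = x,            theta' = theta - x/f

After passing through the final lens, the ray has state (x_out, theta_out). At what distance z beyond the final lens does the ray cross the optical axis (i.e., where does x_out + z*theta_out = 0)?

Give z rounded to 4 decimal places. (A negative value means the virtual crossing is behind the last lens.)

Initial: x=5.0000 theta=0.0000
After 1 (propagate distance d=25): x=5.0000 theta=0.0000
After 2 (thin lens f=-18): x=5.0000 theta=5/18 (≈0.2778)
After 3 (propagate distance d=27): x=12.5000 theta=5/18 (≈0.2778)
After 4 (thin lens f=-44): x=12.5000 theta=445/792 (≈0.5619)
z_focus = -x_out/theta_out = -(12.5000)/(445/792) = -1980/89 ≈ -22.2472
Rounded to 4 decimal places: z = -22.2472

Answer: -22.2472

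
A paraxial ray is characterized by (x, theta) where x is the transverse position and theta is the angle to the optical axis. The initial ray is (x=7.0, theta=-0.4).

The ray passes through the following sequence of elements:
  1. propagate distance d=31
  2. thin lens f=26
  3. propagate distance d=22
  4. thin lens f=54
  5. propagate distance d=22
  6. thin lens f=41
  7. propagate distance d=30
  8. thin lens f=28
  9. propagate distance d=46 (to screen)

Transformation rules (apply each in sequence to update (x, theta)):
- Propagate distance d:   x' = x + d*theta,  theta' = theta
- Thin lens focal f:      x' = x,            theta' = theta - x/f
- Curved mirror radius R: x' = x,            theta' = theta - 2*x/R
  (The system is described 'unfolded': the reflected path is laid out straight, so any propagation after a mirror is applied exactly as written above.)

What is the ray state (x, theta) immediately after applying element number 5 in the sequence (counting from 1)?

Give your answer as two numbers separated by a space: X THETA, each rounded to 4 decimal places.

Answer: -9.9379 -0.0140

Derivation:
Initial: x=7.0000 theta=-0.4000
After 1 (propagate distance d=31): x=-5.4000 theta=-0.4000
After 2 (thin lens f=26): x=-5.4000 theta=-5/26 (≈-0.1923)
After 3 (propagate distance d=22): x=-626/65 (≈-9.6308) theta=-5/26 (≈-0.1923)
After 4 (thin lens f=54): x=-626/65 (≈-9.6308) theta=-49/3510 (≈-0.0140)
After 5 (propagate distance d=22): x=-17441/1755 (≈-9.9379) theta=-49/3510 (≈-0.0140)
Rounded to 4 decimal places: x = -9.9379, theta = -0.0140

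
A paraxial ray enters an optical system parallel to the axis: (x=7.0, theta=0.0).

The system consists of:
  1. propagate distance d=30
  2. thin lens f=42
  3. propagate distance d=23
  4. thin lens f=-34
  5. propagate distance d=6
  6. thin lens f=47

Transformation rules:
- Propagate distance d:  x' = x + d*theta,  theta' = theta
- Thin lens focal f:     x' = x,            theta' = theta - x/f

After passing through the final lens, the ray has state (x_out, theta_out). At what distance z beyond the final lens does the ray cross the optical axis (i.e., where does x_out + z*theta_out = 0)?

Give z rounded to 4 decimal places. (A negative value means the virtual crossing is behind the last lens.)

Initial: x=7.0000 theta=0.0000
After 1 (propagate distance d=30): x=7.0000 theta=0.0000
After 2 (thin lens f=42): x=7.0000 theta=-1/6 (≈-0.1667)
After 3 (propagate distance d=23): x=19/6 (≈3.1667) theta=-1/6 (≈-0.1667)
After 4 (thin lens f=-34): x=19/6 (≈3.1667) theta=-5/68 (≈-0.0735)
After 5 (propagate distance d=6): x=139/51 (≈2.7255) theta=-5/68 (≈-0.0735)
After 6 (thin lens f=47): x=139/51 (≈2.7255) theta=-1261/9588 (≈-0.1315)
z_focus = -x_out/theta_out = -(139/51)/(-1261/9588) = 26132/1261 ≈ 20.7232
Rounded to 4 decimal places: z = 20.7232

Answer: 20.7232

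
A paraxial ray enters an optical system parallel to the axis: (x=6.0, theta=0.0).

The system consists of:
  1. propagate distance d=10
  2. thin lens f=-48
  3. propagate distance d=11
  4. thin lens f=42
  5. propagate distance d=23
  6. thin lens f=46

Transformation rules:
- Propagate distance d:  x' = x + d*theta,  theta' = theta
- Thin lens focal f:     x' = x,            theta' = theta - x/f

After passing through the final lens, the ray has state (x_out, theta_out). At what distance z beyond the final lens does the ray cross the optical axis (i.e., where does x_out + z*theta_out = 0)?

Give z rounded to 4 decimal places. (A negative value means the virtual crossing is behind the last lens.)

Answer: 33.4618

Derivation:
Initial: x=6.0000 theta=0.0000
After 1 (propagate distance d=10): x=6.0000 theta=0.0000
After 2 (thin lens f=-48): x=6.0000 theta=0.1250
After 3 (propagate distance d=11): x=7.3750 theta=0.1250
After 4 (thin lens f=42): x=7.3750 theta=-17/336 (≈-0.0506)
After 5 (propagate distance d=23): x=2087/336 (≈6.2113) theta=-17/336 (≈-0.0506)
After 6 (thin lens f=46): x=2087/336 (≈6.2113) theta=-2869/15456 (≈-0.1856)
z_focus = -x_out/theta_out = -(2087/336)/(-2869/15456) = 96002/2869 ≈ 33.4618
Rounded to 4 decimal places: z = 33.4618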